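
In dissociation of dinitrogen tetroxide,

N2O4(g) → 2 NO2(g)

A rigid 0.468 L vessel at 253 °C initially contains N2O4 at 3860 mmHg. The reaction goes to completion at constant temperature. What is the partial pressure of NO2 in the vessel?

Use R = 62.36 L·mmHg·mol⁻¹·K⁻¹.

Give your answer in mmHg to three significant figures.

7720 mmHg

n(N2O4)₀ = PV/RT = (3860 × 0.468) / (62.36 × 526.15) = 0.05506 mol
n(NO2) = (2/1) × 0.05506 = 0.1101 mol
P(NO2) = nRT/V = 0.1101 × 62.36 × 526.15 / 0.468 = 7719 mmHg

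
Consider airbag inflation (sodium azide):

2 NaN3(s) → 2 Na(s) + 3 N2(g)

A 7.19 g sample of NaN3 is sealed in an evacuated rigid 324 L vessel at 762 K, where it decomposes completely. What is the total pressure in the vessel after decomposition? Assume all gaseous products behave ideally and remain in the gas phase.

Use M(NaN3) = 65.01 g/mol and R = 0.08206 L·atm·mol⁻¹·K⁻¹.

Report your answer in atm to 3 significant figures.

0.0320 atm

n(NaN3) = 7.19 / 65.01 = 0.1106 mol
n(gas produced) = (3/2) × 0.1106 = 0.1659 mol
P = nRT/V = 0.1659 × 0.08206 × 762 / 324 = 0.03202 atm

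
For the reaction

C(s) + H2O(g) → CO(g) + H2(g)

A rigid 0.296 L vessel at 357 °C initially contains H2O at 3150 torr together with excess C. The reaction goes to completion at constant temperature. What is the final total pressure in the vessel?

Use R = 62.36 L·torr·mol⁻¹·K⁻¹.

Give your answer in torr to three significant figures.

At constant T and V, P ∝ n(gas): 1 mol gas → 2 mol gas.
P_final = (2/1) × 3150 = 6300 torr

6300 torr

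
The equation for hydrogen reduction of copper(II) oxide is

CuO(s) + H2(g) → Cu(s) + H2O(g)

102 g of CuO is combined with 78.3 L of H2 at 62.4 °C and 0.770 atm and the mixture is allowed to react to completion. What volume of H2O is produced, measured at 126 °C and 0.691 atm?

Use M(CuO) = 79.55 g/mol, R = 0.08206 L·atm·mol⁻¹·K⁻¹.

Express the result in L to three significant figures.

n(CuO) = 102 / 79.55 = 1.282 mol
n(H2) = PV/RT = (0.770 × 78.3) / (0.08206 × 335.55) = 2.190 mol
For 1.282 mol CuO, stoichiometry requires (1/1) × 1.282 = 1.282 mol H2; 2.190 mol is available, so CuO is limiting.
n(H2O) = (1/1) × 1.282 = 1.282 mol
V(H2O) = nRT/P = 1.282 × 0.08206 × 399.15 / 0.691 = 60.77 L

60.8 L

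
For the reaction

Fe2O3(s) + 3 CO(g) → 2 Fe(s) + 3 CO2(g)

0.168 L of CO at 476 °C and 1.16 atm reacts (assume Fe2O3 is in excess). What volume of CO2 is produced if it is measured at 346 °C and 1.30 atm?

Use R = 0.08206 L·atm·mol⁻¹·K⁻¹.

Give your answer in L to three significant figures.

0.124 L

n(CO) = PV/RT = (1.16 × 0.168) / (0.08206 × 749.15) = 0.003170 mol
n(CO2) = (3/3) × 0.003170 = 0.003170 mol
V = nRT/P = 0.003170 × 0.08206 × 619.15 / 1.30 = 0.1239 L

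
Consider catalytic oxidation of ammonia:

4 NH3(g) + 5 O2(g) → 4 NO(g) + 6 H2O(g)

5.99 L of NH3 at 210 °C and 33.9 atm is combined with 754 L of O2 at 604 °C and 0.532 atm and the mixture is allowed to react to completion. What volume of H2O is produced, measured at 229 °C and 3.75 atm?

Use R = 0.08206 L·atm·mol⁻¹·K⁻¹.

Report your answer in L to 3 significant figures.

n(NH3) = PV/RT = (33.9 × 5.99) / (0.08206 × 483.15) = 5.122 mol
n(O2) = PV/RT = (0.532 × 754) / (0.08206 × 877.15) = 5.573 mol
For 5.122 mol NH3, stoichiometry requires (5/4) × 5.122 = 6.402 mol O2; 5.573 mol is available, so O2 is limiting.
n(H2O) = (6/5) × 5.573 = 6.688 mol
V(H2O) = nRT/P = 6.688 × 0.08206 × 502.15 / 3.75 = 73.49 L

73.5 L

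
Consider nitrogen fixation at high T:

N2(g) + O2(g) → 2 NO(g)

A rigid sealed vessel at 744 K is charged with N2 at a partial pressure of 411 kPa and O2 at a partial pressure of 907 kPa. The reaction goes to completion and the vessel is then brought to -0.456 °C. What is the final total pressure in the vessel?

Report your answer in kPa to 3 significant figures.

483 kPa

At constant V, partial pressures at 744 K are proportional to moles, so apply stoichiometry directly to pressures.
P(O2) required for 411 kPa of N2 = (1/1) × 411 = 411.0 kPa; available 907 kPa, so N2 is limiting.
P(O2) remaining = 907 − (1/1) × 411 = 496.0 kPa
P(gaseous products) = (2)/1 × 411 = 822.0 kPa
P_total at 744 K = 496.0 + 822.0 = 1318 kPa
Scaling to -0.456 °C: P = 1318 × 272.694/744 = 483.1 kPa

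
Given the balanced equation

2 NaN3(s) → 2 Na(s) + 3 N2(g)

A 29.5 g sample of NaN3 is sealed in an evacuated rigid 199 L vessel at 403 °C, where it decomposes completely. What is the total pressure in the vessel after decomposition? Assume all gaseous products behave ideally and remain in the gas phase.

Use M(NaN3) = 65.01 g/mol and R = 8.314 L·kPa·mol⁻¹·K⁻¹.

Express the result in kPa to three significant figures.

n(NaN3) = 29.5 / 65.01 = 0.4538 mol
n(gas produced) = (3/2) × 0.4538 = 0.6807 mol
P = nRT/V = 0.6807 × 8.314 × 676.15 / 199 = 19.23 kPa

19.2 kPa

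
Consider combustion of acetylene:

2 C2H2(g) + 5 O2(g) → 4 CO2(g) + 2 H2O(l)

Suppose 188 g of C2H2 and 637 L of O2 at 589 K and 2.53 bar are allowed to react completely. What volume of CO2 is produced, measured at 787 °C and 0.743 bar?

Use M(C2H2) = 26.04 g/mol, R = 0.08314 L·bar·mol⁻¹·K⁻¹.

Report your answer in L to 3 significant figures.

n(C2H2) = 188 / 26.04 = 7.220 mol
n(O2) = PV/RT = (2.53 × 637) / (0.08314 × 589) = 32.91 mol
For 7.220 mol C2H2, stoichiometry requires (5/2) × 7.220 = 18.05 mol O2; 32.91 mol is available, so C2H2 is limiting.
n(CO2) = (4/2) × 7.220 = 14.44 mol
V(CO2) = nRT/P = 14.44 × 0.08314 × 1060.15 / 0.743 = 1713 L

1710 L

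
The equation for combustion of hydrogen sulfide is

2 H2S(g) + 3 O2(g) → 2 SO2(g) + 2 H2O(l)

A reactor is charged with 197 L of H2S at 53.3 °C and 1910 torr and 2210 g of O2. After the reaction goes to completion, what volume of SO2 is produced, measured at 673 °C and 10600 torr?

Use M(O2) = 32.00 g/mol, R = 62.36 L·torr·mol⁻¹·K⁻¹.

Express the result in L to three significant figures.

n(H2S) = PV/RT = (1910 × 197) / (62.36 × 326.45) = 18.48 mol
n(O2) = 2210 / 32.00 = 69.06 mol
For 18.48 mol H2S, stoichiometry requires (3/2) × 18.48 = 27.72 mol O2; 69.06 mol is available, so H2S is limiting.
n(SO2) = (2/2) × 18.48 = 18.48 mol
V(SO2) = nRT/P = 18.48 × 62.36 × 946.15 / 10600 = 102.9 L

103 L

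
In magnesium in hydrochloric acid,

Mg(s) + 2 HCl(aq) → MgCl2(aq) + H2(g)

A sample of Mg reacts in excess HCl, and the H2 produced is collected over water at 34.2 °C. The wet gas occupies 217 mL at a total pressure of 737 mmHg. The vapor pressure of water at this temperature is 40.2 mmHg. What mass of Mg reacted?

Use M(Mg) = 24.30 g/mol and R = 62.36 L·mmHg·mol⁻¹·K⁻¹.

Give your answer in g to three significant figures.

0.192 g

P(H2) = 737 − 40.2 = 696.8 mmHg
n(H2) = PV/RT = (696.8 × 0.2170) / (62.36 × 307.35) = 0.007889 mol
n(Mg) = (1/1) × 0.007889 = 0.007889 mol
m(Mg) = 0.007889 × 24.30 = 0.1917 g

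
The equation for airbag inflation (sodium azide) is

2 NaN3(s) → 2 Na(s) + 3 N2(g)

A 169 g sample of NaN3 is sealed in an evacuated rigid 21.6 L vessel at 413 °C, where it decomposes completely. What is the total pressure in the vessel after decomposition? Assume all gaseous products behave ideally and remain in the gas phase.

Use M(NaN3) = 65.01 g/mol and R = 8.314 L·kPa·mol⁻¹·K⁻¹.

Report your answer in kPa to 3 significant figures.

n(NaN3) = 169 / 65.01 = 2.600 mol
n(gas produced) = (3/2) × 2.600 = 3.900 mol
P = nRT/V = 3.900 × 8.314 × 686.15 / 21.6 = 1030 kPa

1030 kPa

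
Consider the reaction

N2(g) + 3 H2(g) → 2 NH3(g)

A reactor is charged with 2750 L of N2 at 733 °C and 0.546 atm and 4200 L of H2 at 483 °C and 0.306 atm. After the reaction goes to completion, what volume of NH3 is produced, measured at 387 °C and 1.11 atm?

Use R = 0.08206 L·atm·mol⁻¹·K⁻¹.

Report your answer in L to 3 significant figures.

674 L

n(N2) = PV/RT = (0.546 × 2750) / (0.08206 × 1006.15) = 18.19 mol
n(H2) = PV/RT = (0.306 × 4200) / (0.08206 × 756.15) = 20.71 mol
For 18.19 mol N2, stoichiometry requires (3/1) × 18.19 = 54.57 mol H2; 20.71 mol is available, so H2 is limiting.
n(NH3) = (2/3) × 20.71 = 13.81 mol
V(NH3) = nRT/P = 13.81 × 0.08206 × 660.15 / 1.11 = 674.0 L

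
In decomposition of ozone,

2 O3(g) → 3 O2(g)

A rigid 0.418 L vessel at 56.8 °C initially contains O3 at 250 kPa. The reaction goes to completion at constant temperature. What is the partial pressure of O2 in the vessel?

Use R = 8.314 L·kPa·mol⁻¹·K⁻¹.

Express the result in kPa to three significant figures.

n(O3)₀ = PV/RT = (250 × 0.418) / (8.314 × 329.95) = 0.03809 mol
n(O2) = (3/2) × 0.03809 = 0.05713 mol
P(O2) = nRT/V = 0.05713 × 8.314 × 329.95 / 0.418 = 374.9 kPa

375 kPa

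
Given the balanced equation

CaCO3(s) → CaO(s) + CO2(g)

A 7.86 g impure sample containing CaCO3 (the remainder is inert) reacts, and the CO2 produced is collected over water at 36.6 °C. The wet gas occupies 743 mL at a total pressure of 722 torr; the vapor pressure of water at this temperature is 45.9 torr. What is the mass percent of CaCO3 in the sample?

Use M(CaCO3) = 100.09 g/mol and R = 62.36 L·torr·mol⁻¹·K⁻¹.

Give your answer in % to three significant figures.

P(CO2) = 722 − 45.9 = 676.1 torr
n(CO2) = PV/RT = (676.1 × 0.7430) / (62.36 × 309.75) = 0.02601 mol
n(CaCO3) = (1/1) × 0.02601 = 0.02601 mol
m(CaCO3) = 0.02601 × 100.09 = 2.603 g
%CaCO3 = 2.603 / 7.86 × 100 = 33.12%

33.1 %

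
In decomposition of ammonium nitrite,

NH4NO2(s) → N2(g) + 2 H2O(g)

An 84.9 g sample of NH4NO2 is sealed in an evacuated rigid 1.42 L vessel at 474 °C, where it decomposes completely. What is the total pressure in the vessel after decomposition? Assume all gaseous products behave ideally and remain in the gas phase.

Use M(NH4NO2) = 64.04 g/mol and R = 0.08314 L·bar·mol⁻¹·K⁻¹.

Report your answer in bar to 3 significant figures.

n(NH4NO2) = 84.9 / 64.04 = 1.326 mol
n(gas produced) = (3/1) × 1.326 = 3.978 mol
P = nRT/V = 3.978 × 0.08314 × 747.15 / 1.42 = 174.0 bar

174 bar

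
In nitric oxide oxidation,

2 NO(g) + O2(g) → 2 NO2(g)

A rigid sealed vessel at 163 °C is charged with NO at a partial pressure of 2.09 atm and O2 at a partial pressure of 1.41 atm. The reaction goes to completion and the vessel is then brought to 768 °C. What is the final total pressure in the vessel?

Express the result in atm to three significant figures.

5.86 atm

At constant V, partial pressures at 163 °C are proportional to moles, so apply stoichiometry directly to pressures.
P(O2) required for 2.09 atm of NO = (1/2) × 2.09 = 1.045 atm; available 1.41 atm, so NO is limiting.
P(O2) remaining = 1.41 − (1/2) × 2.09 = 0.3650 atm
P(gaseous products) = (2)/2 × 2.09 = 2.090 atm
P_total at 163 °C = 0.3650 + 2.090 = 2.455 atm
Scaling to 768 °C: P = 2.455 × 1041.15/436.15 = 5.860 atm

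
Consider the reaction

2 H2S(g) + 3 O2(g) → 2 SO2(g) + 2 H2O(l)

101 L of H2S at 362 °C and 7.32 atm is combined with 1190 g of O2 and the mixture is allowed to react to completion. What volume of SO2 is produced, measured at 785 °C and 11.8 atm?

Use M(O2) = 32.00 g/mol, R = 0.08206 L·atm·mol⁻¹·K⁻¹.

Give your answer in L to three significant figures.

104 L

n(H2S) = PV/RT = (7.32 × 101) / (0.08206 × 635.15) = 14.18 mol
n(O2) = 1190 / 32.00 = 37.19 mol
For 14.18 mol H2S, stoichiometry requires (3/2) × 14.18 = 21.27 mol O2; 37.19 mol is available, so H2S is limiting.
n(SO2) = (2/2) × 14.18 = 14.18 mol
V(SO2) = nRT/P = 14.18 × 0.08206 × 1058.15 / 11.8 = 104.3 L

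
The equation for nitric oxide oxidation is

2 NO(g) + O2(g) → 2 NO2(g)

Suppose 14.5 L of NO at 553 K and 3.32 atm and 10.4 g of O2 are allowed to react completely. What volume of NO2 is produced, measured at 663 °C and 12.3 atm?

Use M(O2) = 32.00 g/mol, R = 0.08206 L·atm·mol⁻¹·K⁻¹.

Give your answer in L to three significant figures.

n(NO) = PV/RT = (3.32 × 14.5) / (0.08206 × 553) = 1.061 mol
n(O2) = 10.4 / 32.00 = 0.3250 mol
For 1.061 mol NO, stoichiometry requires (1/2) × 1.061 = 0.5305 mol O2; 0.3250 mol is available, so O2 is limiting.
n(NO2) = (2/1) × 0.3250 = 0.6500 mol
V(NO2) = nRT/P = 0.6500 × 0.08206 × 936.15 / 12.3 = 4.060 L

4.06 L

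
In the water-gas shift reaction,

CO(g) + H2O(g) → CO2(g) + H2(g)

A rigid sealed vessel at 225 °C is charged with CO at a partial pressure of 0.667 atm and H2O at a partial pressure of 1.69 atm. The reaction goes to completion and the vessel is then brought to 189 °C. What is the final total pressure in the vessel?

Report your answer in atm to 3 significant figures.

2.19 atm

At constant V, partial pressures at 225 °C are proportional to moles, so apply stoichiometry directly to pressures.
P(H2O) required for 0.667 atm of CO = (1/1) × 0.667 = 0.6670 atm; available 1.69 atm, so CO is limiting.
P(H2O) remaining = 1.69 − (1/1) × 0.667 = 1.023 atm
P(gaseous products) = (1+1)/1 × 0.667 = 1.334 atm
P_total at 225 °C = 1.023 + 1.334 = 2.357 atm
Scaling to 189 °C: P = 2.357 × 462.15/498.15 = 2.187 atm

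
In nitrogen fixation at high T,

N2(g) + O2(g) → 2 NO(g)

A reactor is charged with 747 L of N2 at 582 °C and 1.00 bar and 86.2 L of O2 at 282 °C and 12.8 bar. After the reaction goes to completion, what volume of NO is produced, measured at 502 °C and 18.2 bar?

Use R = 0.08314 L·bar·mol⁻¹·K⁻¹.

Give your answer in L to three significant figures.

74.4 L

n(N2) = PV/RT = (1.00 × 747) / (0.08314 × 855.15) = 10.51 mol
n(O2) = PV/RT = (12.8 × 86.2) / (0.08314 × 555.15) = 23.91 mol
For 10.51 mol N2, stoichiometry requires (1/1) × 10.51 = 10.51 mol O2; 23.91 mol is available, so N2 is limiting.
n(NO) = (2/1) × 10.51 = 21.02 mol
V(NO) = nRT/P = 21.02 × 0.08314 × 775.15 / 18.2 = 74.43 L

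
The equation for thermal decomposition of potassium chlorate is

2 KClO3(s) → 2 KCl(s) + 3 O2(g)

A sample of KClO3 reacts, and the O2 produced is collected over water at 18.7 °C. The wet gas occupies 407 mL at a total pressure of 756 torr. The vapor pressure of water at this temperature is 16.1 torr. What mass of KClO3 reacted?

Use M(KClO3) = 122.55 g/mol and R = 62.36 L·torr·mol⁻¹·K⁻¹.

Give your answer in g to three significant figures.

1.35 g

P(O2) = 756 − 16.1 = 739.9 torr
n(O2) = PV/RT = (739.9 × 0.4070) / (62.36 × 291.85) = 0.01655 mol
n(KClO3) = (2/3) × 0.01655 = 0.01103 mol
m(KClO3) = 0.01103 × 122.55 = 1.352 g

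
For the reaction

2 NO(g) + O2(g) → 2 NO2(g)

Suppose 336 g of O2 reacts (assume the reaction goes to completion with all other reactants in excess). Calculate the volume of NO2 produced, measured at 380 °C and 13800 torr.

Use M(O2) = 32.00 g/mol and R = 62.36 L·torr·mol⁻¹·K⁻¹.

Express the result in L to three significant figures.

62.0 L

n(O2) = 336.0 / 32.00 = 10.50 mol
n(NO2) = (2/1) × 10.50 = 21.00 mol
V = nRT/P = 21.00 × 62.36 × 653.15 / 13800 = 61.98 L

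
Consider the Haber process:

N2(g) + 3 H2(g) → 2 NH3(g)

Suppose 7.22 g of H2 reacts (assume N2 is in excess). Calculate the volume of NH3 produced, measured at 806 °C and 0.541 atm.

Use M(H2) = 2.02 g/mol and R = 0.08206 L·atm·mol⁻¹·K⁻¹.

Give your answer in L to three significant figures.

n(H2) = 7.220 / 2.02 = 3.574 mol
n(NH3) = (2/3) × 3.574 = 2.383 mol
V = nRT/P = 2.383 × 0.08206 × 1079.15 / 0.541 = 390.1 L

390 L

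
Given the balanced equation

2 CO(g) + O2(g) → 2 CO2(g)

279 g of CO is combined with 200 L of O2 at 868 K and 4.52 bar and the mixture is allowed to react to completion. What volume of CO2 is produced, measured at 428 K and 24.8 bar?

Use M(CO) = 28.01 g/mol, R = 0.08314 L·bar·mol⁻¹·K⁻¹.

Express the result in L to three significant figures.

14.3 L

n(CO) = 279 / 28.01 = 9.961 mol
n(O2) = PV/RT = (4.52 × 200) / (0.08314 × 868) = 12.53 mol
For 9.961 mol CO, stoichiometry requires (1/2) × 9.961 = 4.981 mol O2; 12.53 mol is available, so CO is limiting.
n(CO2) = (2/2) × 9.961 = 9.961 mol
V(CO2) = nRT/P = 9.961 × 0.08314 × 428 / 24.8 = 14.29 L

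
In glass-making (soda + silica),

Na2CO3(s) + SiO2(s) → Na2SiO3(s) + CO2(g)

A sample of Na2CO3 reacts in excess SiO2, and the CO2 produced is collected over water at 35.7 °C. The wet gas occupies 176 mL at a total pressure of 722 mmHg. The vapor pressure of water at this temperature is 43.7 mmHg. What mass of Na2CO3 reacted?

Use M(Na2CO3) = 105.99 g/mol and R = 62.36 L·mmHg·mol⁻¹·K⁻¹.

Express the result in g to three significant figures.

P(CO2) = 722 − 43.7 = 678.3 mmHg
n(CO2) = PV/RT = (678.3 × 0.1760) / (62.36 × 308.85) = 0.006198 mol
n(Na2CO3) = (1/1) × 0.006198 = 0.006198 mol
m(Na2CO3) = 0.006198 × 105.99 = 0.6569 g

0.657 g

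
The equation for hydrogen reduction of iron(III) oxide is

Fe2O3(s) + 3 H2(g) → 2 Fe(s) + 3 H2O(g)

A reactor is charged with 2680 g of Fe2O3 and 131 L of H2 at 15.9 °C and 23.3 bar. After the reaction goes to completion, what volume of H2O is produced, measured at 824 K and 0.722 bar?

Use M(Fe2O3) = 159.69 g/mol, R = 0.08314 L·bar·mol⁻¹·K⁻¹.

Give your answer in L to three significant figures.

n(Fe2O3) = 2680 / 159.69 = 16.78 mol
n(H2) = PV/RT = (23.3 × 131) / (0.08314 × 289.05) = 127.0 mol
For 16.78 mol Fe2O3, stoichiometry requires (3/1) × 16.78 = 50.34 mol H2; 127.0 mol is available, so Fe2O3 is limiting.
n(H2O) = (3/1) × 16.78 = 50.34 mol
V(H2O) = nRT/P = 50.34 × 0.08314 × 824 / 0.722 = 4777 L

4780 L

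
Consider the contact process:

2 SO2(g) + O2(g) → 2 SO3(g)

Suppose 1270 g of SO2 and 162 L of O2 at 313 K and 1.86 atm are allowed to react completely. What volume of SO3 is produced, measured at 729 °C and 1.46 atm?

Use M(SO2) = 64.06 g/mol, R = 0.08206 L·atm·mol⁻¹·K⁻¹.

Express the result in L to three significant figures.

n(SO2) = 1270 / 64.06 = 19.83 mol
n(O2) = PV/RT = (1.86 × 162) / (0.08206 × 313) = 11.73 mol
For 19.83 mol SO2, stoichiometry requires (1/2) × 19.83 = 9.915 mol O2; 11.73 mol is available, so SO2 is limiting.
n(SO3) = (2/2) × 19.83 = 19.83 mol
V(SO3) = nRT/P = 19.83 × 0.08206 × 1002.15 / 1.46 = 1117 L

1120 L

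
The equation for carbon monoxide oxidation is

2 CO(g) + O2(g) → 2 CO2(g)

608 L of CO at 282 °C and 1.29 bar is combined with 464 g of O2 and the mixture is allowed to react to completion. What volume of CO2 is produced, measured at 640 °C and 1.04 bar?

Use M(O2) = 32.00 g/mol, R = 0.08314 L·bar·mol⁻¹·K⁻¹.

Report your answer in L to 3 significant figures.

1240 L

n(CO) = PV/RT = (1.29 × 608) / (0.08314 × 555.15) = 16.99 mol
n(O2) = 464 / 32.00 = 14.50 mol
For 16.99 mol CO, stoichiometry requires (1/2) × 16.99 = 8.495 mol O2; 14.50 mol is available, so CO is limiting.
n(CO2) = (2/2) × 16.99 = 16.99 mol
V(CO2) = nRT/P = 16.99 × 0.08314 × 913.15 / 1.04 = 1240 L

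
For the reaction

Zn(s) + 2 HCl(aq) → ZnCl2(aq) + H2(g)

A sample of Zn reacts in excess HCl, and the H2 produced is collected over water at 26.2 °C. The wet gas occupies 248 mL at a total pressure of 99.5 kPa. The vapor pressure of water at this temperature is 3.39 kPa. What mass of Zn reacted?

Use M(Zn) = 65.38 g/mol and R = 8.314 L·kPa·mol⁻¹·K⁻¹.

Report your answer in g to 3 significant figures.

P(H2) = 99.5 − 3.39 = 96.11 kPa
n(H2) = PV/RT = (96.11 × 0.2480) / (8.314 × 299.35) = 0.009577 mol
n(Zn) = (1/1) × 0.009577 = 0.009577 mol
m(Zn) = 0.009577 × 65.38 = 0.6261 g

0.626 g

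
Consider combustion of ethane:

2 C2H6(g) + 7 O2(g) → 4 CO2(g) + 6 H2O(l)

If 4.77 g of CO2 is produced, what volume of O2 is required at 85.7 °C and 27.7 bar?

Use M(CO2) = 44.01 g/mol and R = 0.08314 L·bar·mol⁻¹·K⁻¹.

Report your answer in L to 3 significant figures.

n(CO2) = 4.770 / 44.01 = 0.1084 mol
n(O2) = (7/4) × 0.1084 = 0.1897 mol
V = nRT/P = 0.1897 × 0.08314 × 358.85 / 27.7 = 0.2043 L

0.204 L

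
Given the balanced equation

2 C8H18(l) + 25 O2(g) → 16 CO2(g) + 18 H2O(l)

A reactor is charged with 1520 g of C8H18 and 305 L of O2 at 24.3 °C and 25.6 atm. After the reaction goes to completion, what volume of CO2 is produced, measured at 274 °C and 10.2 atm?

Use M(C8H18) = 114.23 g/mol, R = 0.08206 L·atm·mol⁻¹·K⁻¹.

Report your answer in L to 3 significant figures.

n(C8H18) = 1520 / 114.23 = 13.31 mol
n(O2) = PV/RT = (25.6 × 305) / (0.08206 × 297.45) = 319.9 mol
For 13.31 mol C8H18, stoichiometry requires (25/2) × 13.31 = 166.4 mol O2; 319.9 mol is available, so C8H18 is limiting.
n(CO2) = (16/2) × 13.31 = 106.5 mol
V(CO2) = nRT/P = 106.5 × 0.08206 × 547.15 / 10.2 = 468.8 L

469 L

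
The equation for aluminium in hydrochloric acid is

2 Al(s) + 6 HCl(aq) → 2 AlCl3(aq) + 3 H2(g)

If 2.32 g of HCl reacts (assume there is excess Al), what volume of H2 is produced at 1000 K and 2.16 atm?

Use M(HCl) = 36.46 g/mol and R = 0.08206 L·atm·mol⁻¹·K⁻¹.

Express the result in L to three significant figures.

n(HCl) = 2.320 / 36.46 = 0.06363 mol
n(H2) = (3/6) × 0.06363 = 0.03182 mol
V = nRT/P = 0.03182 × 0.08206 × 1000 / 2.16 = 1.209 L

1.21 L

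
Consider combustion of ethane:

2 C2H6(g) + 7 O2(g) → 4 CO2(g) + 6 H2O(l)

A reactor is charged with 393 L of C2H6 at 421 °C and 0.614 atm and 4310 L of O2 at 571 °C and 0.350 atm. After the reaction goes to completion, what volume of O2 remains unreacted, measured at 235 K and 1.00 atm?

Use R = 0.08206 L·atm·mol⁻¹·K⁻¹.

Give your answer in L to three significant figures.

134 L

n(C2H6) = PV/RT = (0.614 × 393) / (0.08206 × 694.15) = 4.236 mol
n(O2) = PV/RT = (0.350 × 4310) / (0.08206 × 844.15) = 21.78 mol
For 4.236 mol C2H6, stoichiometry requires (7/2) × 4.236 = 14.83 mol O2; 21.78 mol is available, so C2H6 is limiting.
n(O2) consumed = (7/2) × 4.236 = 14.83 mol; remaining = 21.78 − 14.83 = 6.950 mol
V(O2) = nRT/P = 6.950 × 0.08206 × 235 / 1.00 = 134.0 L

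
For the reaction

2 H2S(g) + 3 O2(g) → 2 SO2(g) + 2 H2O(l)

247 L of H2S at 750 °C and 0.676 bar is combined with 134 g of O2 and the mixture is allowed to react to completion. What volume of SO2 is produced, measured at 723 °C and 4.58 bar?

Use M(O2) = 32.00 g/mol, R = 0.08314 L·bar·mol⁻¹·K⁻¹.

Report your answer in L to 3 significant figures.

35.5 L

n(H2S) = PV/RT = (0.676 × 247) / (0.08314 × 1023.15) = 1.963 mol
n(O2) = 134 / 32.00 = 4.188 mol
For 1.963 mol H2S, stoichiometry requires (3/2) × 1.963 = 2.945 mol O2; 4.188 mol is available, so H2S is limiting.
n(SO2) = (2/2) × 1.963 = 1.963 mol
V(SO2) = nRT/P = 1.963 × 0.08314 × 996.15 / 4.58 = 35.50 L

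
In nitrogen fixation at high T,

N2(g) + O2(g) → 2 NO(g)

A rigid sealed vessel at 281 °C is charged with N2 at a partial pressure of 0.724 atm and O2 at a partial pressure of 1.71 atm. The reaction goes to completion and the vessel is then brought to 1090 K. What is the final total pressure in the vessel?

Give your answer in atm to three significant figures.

Because the vessel is rigid and T is held at 281 °C, work the stoichiometry in partial pressures (P_i = n_iRT/V).
P(O2) required for 0.724 atm of N2 = (1/1) × 0.724 = 0.7240 atm; available 1.71 atm, so N2 is limiting.
P(O2) remaining = 1.71 − (1/1) × 0.724 = 0.9860 atm
P(gaseous products) = (2)/1 × 0.724 = 1.448 atm
P_total at 281 °C = 0.9860 + 1.448 = 2.434 atm
Scaling to 1090 K: P = 2.434 × 1090/554.15 = 4.788 atm

4.79 atm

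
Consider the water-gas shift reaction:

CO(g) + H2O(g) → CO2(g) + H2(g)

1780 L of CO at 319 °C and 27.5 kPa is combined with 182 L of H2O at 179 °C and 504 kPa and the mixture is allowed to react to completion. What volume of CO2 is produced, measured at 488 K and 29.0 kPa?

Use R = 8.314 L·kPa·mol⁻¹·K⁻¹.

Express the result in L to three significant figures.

1390 L

n(CO) = PV/RT = (27.5 × 1780) / (8.314 × 592.15) = 9.943 mol
n(H2O) = PV/RT = (504 × 182) / (8.314 × 452.15) = 24.40 mol
For 9.943 mol CO, stoichiometry requires (1/1) × 9.943 = 9.943 mol H2O; 24.40 mol is available, so CO is limiting.
n(CO2) = (1/1) × 9.943 = 9.943 mol
V(CO2) = nRT/P = 9.943 × 8.314 × 488 / 29.0 = 1391 L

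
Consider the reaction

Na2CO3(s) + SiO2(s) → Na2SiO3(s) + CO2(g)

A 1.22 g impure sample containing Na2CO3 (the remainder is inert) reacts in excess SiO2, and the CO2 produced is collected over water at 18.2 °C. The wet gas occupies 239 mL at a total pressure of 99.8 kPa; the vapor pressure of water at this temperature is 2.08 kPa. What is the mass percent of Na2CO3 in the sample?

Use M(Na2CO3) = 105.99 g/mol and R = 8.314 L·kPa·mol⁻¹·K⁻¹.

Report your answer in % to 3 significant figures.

83.8 %

P(CO2) = 99.8 − 2.08 = 97.72 kPa
n(CO2) = PV/RT = (97.72 × 0.2390) / (8.314 × 291.35) = 0.009642 mol
n(Na2CO3) = (1/1) × 0.009642 = 0.009642 mol
m(Na2CO3) = 0.009642 × 105.99 = 1.022 g
%Na2CO3 = 1.022 / 1.22 × 100 = 83.77%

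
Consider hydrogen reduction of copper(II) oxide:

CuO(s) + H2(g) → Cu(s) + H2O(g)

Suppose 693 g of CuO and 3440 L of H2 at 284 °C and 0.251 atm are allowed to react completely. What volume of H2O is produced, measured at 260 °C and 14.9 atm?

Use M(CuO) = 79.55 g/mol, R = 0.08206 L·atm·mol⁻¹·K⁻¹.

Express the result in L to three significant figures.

n(CuO) = 693 / 79.55 = 8.712 mol
n(H2) = PV/RT = (0.251 × 3440) / (0.08206 × 557.15) = 18.89 mol
For 8.712 mol CuO, stoichiometry requires (1/1) × 8.712 = 8.712 mol H2; 18.89 mol is available, so CuO is limiting.
n(H2O) = (1/1) × 8.712 = 8.712 mol
V(H2O) = nRT/P = 8.712 × 0.08206 × 533.15 / 14.9 = 25.58 L

25.6 L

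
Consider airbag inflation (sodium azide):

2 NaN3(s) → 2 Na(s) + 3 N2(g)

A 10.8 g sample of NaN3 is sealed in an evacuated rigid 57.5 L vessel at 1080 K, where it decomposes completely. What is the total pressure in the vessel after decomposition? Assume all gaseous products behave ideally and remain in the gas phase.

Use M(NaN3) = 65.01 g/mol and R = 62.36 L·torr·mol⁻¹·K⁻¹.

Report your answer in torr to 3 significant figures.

n(NaN3) = 10.8 / 65.01 = 0.1661 mol
n(gas produced) = (3/2) × 0.1661 = 0.2491 mol
P = nRT/V = 0.2491 × 62.36 × 1080 / 57.5 = 291.8 torr

292 torr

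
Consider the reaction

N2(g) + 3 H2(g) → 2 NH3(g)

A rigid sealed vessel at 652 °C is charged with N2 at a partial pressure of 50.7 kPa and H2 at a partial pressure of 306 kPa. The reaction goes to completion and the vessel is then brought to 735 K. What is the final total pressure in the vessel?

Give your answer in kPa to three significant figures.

With V and T fixed, P_i ∝ n_i, so the mole ratios apply directly to partial pressures at 652 °C.
P(H2) required for 50.7 kPa of N2 = (3/1) × 50.7 = 152.1 kPa; available 306 kPa, so N2 is limiting.
P(H2) remaining = 306 − (3/1) × 50.7 = 153.9 kPa
P(gaseous products) = (2)/1 × 50.7 = 101.4 kPa
P_total at 652 °C = 153.9 + 101.4 = 255.3 kPa
Scaling to 735 K: P = 255.3 × 735/925.15 = 202.8 kPa

203 kPa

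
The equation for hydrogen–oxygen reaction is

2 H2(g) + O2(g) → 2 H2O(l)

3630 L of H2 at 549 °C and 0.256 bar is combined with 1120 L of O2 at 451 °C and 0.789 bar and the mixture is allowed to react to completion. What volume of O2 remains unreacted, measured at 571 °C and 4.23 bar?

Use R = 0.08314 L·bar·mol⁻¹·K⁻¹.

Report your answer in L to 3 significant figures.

n(H2) = PV/RT = (0.256 × 3630) / (0.08314 × 822.15) = 13.60 mol
n(O2) = PV/RT = (0.789 × 1120) / (0.08314 × 724.15) = 14.68 mol
For 13.60 mol H2, stoichiometry requires (1/2) × 13.60 = 6.800 mol O2; 14.68 mol is available, so H2 is limiting.
n(O2) consumed = (1/2) × 13.60 = 6.800 mol; remaining = 14.68 − 6.800 = 7.880 mol
V(O2) = nRT/P = 7.880 × 0.08314 × 844.15 / 4.23 = 130.7 L

131 L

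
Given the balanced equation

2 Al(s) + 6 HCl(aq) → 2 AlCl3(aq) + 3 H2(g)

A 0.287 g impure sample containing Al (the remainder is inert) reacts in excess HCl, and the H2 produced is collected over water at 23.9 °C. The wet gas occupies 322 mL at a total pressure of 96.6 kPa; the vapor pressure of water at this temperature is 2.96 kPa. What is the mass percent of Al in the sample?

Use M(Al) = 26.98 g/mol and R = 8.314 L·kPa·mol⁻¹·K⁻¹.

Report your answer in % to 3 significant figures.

P(H2) = 96.6 − 2.96 = 93.64 kPa
n(H2) = PV/RT = (93.64 × 0.3220) / (8.314 × 297.05) = 0.01221 mol
n(Al) = (2/3) × 0.01221 = 0.008140 mol
m(Al) = 0.008140 × 26.98 = 0.2196 g
%Al = 0.2196 / 0.287 × 100 = 76.52%

76.5 %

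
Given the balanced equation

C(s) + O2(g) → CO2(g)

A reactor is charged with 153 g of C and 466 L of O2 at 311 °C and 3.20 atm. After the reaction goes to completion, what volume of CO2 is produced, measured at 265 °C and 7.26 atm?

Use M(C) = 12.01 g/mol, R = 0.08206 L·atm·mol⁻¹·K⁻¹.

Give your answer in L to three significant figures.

n(C) = 153 / 12.01 = 12.74 mol
n(O2) = PV/RT = (3.20 × 466) / (0.08206 × 584.15) = 31.11 mol
For 12.74 mol C, stoichiometry requires (1/1) × 12.74 = 12.74 mol O2; 31.11 mol is available, so C is limiting.
n(CO2) = (1/1) × 12.74 = 12.74 mol
V(CO2) = nRT/P = 12.74 × 0.08206 × 538.15 / 7.26 = 77.49 L

77.5 L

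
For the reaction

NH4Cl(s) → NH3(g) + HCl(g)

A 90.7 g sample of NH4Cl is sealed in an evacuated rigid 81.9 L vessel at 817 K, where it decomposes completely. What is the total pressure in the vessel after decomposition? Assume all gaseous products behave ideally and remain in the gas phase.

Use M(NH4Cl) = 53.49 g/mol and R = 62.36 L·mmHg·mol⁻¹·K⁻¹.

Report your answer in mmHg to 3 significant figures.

n(NH4Cl) = 90.7 / 53.49 = 1.696 mol
n(gas produced) = (2/1) × 1.696 = 3.392 mol
P = nRT/V = 3.392 × 62.36 × 817 / 81.9 = 2110 mmHg

2110 mmHg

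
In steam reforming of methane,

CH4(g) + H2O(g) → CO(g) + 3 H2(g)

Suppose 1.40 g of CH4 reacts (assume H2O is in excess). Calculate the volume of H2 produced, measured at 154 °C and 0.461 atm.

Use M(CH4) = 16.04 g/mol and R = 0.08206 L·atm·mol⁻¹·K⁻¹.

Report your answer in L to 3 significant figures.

n(CH4) = 1.400 / 16.04 = 0.08728 mol
n(H2) = (3/1) × 0.08728 = 0.2618 mol
V = nRT/P = 0.2618 × 0.08206 × 427.15 / 0.461 = 19.91 L

19.9 L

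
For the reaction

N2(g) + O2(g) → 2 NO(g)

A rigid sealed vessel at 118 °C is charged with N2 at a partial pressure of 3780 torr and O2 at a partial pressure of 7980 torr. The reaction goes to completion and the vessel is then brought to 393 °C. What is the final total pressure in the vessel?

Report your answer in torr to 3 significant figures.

Because the vessel is rigid and T is held at 118 °C, work the stoichiometry in partial pressures (P_i = n_iRT/V).
P(O2) required for 3780 torr of N2 = (1/1) × 3780 = 3780 torr; available 7980 torr, so N2 is limiting.
P(O2) remaining = 7980 − (1/1) × 3780 = 4200 torr
P(gaseous products) = (2)/1 × 3780 = 7560 torr
P_total at 118 °C = 4200 + 7560 = 11760 torr
Scaling to 393 °C: P = 11760 × 666.15/391.15 = 20030 torr

20000 torr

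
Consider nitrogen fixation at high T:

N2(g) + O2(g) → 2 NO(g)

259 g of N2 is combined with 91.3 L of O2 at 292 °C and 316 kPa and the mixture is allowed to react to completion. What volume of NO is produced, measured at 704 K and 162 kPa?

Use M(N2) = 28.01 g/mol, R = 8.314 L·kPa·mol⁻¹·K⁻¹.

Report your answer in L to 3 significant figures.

n(N2) = 259 / 28.01 = 9.247 mol
n(O2) = PV/RT = (316 × 91.3) / (8.314 × 565.15) = 6.140 mol
For 9.247 mol N2, stoichiometry requires (1/1) × 9.247 = 9.247 mol O2; 6.140 mol is available, so O2 is limiting.
n(NO) = (2/1) × 6.140 = 12.28 mol
V(NO) = nRT/P = 12.28 × 8.314 × 704 / 162 = 443.7 L

444 L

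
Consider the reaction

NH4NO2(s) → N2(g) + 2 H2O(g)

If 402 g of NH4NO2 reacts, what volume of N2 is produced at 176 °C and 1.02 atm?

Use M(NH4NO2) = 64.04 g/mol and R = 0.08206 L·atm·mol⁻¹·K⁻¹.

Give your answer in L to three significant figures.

227 L

n(NH4NO2) = 402.0 / 64.04 = 6.277 mol
n(N2) = (1/1) × 6.277 = 6.277 mol
V = nRT/P = 6.277 × 0.08206 × 449.15 / 1.02 = 226.8 L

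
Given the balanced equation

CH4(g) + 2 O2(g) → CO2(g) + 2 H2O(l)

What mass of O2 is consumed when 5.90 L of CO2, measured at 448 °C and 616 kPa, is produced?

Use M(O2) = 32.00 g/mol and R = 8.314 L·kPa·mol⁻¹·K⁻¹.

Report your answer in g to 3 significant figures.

38.8 g

n(CO2) = PV/RT = (616 × 5.90) / (8.314 × 721.15) = 0.6062 mol
n(O2) = (2/1) × 0.6062 = 1.212 mol
m(O2) = 1.212 × 32.00 = 38.78 g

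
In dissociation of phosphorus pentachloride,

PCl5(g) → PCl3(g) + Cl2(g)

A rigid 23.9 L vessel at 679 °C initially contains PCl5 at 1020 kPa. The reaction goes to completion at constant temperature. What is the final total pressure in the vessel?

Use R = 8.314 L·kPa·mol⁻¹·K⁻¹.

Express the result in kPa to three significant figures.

2040 kPa

Since T and V are fixed, P_final/P_initial = n_final/n_initial = 2/1.
P_final = (2/1) × 1020 = 2040 kPa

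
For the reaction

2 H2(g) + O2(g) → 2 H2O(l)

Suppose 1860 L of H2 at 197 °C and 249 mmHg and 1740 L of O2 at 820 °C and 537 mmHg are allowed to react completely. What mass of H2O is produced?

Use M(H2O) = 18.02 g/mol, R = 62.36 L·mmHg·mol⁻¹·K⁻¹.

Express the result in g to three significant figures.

n(H2) = PV/RT = (249 × 1860) / (62.36 × 470.15) = 15.80 mol
n(O2) = PV/RT = (537 × 1740) / (62.36 × 1093.15) = 13.71 mol
For 15.80 mol H2, stoichiometry requires (1/2) × 15.80 = 7.900 mol O2; 13.71 mol is available, so H2 is limiting.
n(H2O) = (2/2) × 15.80 = 15.80 mol
m(H2O) = 15.80 × 18.02 = 284.7 g

285 g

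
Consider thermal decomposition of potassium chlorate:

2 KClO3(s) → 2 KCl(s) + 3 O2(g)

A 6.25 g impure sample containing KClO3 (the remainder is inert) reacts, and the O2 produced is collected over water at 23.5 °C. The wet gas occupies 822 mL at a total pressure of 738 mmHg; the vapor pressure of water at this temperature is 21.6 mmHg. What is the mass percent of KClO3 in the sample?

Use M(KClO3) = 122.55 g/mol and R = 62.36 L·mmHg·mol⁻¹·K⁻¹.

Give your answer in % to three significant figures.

P(O2) = 738 − 21.6 = 716.4 mmHg
n(O2) = PV/RT = (716.4 × 0.8220) / (62.36 × 296.65) = 0.03183 mol
n(KClO3) = (2/3) × 0.03183 = 0.02122 mol
m(KClO3) = 0.02122 × 122.55 = 2.601 g
%KClO3 = 2.601 / 6.25 × 100 = 41.62%

41.6 %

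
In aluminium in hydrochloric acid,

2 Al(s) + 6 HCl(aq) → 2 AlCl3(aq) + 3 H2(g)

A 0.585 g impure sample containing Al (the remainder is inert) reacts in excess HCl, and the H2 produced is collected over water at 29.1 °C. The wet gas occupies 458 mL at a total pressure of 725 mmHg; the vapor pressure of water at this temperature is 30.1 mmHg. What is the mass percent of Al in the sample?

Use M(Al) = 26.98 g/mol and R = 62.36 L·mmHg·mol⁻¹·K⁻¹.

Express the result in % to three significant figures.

51.9 %

P(H2) = 725 − 30.1 = 694.9 mmHg
n(H2) = PV/RT = (694.9 × 0.4580) / (62.36 × 302.25) = 0.01689 mol
n(Al) = (2/3) × 0.01689 = 0.01126 mol
m(Al) = 0.01126 × 26.98 = 0.3038 g
%Al = 0.3038 / 0.585 × 100 = 51.93%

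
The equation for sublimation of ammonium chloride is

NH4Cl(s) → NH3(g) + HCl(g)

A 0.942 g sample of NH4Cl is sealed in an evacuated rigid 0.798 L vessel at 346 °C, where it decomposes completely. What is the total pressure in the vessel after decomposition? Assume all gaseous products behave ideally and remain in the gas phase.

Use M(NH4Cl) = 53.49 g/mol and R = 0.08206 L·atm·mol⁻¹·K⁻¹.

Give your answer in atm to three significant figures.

2.24 atm

n(NH4Cl) = 0.942 / 53.49 = 0.01761 mol
n(gas produced) = (2/1) × 0.01761 = 0.03522 mol
P = nRT/V = 0.03522 × 0.08206 × 619.15 / 0.798 = 2.242 atm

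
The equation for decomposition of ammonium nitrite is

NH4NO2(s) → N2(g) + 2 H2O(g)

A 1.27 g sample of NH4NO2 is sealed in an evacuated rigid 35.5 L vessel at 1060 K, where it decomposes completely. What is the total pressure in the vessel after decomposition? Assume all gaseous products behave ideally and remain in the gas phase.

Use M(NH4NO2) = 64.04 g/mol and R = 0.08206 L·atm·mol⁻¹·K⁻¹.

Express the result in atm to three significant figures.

0.146 atm

n(NH4NO2) = 1.27 / 64.04 = 0.01983 mol
n(gas produced) = (3/1) × 0.01983 = 0.05949 mol
P = nRT/V = 0.05949 × 0.08206 × 1060 / 35.5 = 0.1458 atm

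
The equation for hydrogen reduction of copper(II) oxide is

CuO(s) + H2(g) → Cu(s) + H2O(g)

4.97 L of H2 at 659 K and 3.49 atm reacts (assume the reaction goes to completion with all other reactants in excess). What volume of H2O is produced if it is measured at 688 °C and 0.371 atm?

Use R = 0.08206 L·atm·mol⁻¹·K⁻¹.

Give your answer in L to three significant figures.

n(H2) = PV/RT = (3.49 × 4.97) / (0.08206 × 659) = 0.3207 mol
n(H2O) = (1/1) × 0.3207 = 0.3207 mol
V = nRT/P = 0.3207 × 0.08206 × 961.15 / 0.371 = 68.18 L

68.2 L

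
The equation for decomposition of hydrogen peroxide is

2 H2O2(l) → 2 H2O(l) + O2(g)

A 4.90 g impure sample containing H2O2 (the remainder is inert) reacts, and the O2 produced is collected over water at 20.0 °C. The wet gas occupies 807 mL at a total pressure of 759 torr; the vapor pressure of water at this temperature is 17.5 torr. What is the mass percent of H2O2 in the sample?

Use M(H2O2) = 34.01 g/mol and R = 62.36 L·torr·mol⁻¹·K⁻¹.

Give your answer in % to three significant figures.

P(O2) = 759 − 17.5 = 741.5 torr
n(O2) = PV/RT = (741.5 × 0.8070) / (62.36 × 293.15) = 0.03273 mol
n(H2O2) = (2/1) × 0.03273 = 0.06546 mol
m(H2O2) = 0.06546 × 34.01 = 2.226 g
%H2O2 = 2.226 / 4.90 × 100 = 45.43%

45.4 %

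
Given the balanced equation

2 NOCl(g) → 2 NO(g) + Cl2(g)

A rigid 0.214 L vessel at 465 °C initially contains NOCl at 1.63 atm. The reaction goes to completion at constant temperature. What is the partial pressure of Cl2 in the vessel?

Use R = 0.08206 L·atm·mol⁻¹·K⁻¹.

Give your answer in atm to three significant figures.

n(NOCl)₀ = PV/RT = (1.63 × 0.214) / (0.08206 × 738.15) = 0.005759 mol
n(Cl2) = (1/2) × 0.005759 = 0.002880 mol
P(Cl2) = nRT/V = 0.002880 × 0.08206 × 738.15 / 0.214 = 0.8152 atm

0.815 atm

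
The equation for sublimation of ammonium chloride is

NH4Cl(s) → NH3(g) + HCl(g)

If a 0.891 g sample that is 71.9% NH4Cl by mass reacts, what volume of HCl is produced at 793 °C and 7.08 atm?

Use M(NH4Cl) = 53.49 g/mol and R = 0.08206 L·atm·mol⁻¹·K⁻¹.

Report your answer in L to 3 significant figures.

0.148 L

mass of NH4Cl = 0.891 × 71.9/100 = 0.6406 g
n(NH4Cl) = 0.6406 / 53.49 = 0.01198 mol
n(HCl) = (1/1) × 0.01198 = 0.01198 mol
V = nRT/P = 0.01198 × 0.08206 × 1066.15 / 7.08 = 0.1480 L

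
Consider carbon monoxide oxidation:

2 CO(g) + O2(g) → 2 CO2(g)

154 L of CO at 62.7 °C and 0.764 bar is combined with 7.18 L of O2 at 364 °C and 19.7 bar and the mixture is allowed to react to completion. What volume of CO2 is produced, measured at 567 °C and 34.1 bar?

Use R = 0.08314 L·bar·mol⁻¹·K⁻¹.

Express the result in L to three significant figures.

n(CO) = PV/RT = (0.764 × 154) / (0.08314 × 335.85) = 4.214 mol
n(O2) = PV/RT = (19.7 × 7.18) / (0.08314 × 637.15) = 2.670 mol
For 4.214 mol CO, stoichiometry requires (1/2) × 4.214 = 2.107 mol O2; 2.670 mol is available, so CO is limiting.
n(CO2) = (2/2) × 4.214 = 4.214 mol
V(CO2) = nRT/P = 4.214 × 0.08314 × 840.15 / 34.1 = 8.632 L

8.63 L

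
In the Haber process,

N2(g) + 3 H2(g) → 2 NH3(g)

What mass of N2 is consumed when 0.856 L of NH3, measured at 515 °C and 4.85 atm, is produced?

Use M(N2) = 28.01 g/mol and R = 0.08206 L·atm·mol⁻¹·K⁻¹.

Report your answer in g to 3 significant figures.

0.899 g

n(NH3) = PV/RT = (4.85 × 0.856) / (0.08206 × 788.15) = 0.06419 mol
n(N2) = (1/2) × 0.06419 = 0.03209 mol
m(N2) = 0.03209 × 28.01 = 0.8988 g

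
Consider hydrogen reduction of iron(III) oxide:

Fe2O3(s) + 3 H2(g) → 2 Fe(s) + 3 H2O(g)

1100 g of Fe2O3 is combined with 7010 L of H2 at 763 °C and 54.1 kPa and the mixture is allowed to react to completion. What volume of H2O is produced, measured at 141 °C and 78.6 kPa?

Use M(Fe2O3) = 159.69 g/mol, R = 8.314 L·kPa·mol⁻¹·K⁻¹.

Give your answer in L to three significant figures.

905 L

n(Fe2O3) = 1100 / 159.69 = 6.888 mol
n(H2) = PV/RT = (54.1 × 7010) / (8.314 × 1036.15) = 44.02 mol
For 6.888 mol Fe2O3, stoichiometry requires (3/1) × 6.888 = 20.66 mol H2; 44.02 mol is available, so Fe2O3 is limiting.
n(H2O) = (3/1) × 6.888 = 20.66 mol
V(H2O) = nRT/P = 20.66 × 8.314 × 414.15 / 78.6 = 905.1 L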